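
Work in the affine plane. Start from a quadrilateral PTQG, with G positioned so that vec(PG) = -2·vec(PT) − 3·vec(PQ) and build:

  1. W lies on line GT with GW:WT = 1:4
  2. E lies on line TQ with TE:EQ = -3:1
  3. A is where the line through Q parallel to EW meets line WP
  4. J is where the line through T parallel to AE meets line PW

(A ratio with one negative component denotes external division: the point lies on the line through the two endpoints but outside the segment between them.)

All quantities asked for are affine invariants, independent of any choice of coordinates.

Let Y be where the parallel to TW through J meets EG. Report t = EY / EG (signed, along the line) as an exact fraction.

Assign P = (0, 0), T = (1, 0), Q = (0, 1), G = (-2, -3) — the answer is frame-independent, so this choice is without loss of generality.
1. W lies on line GT with GW:WT = 1:4 ⇒ W = (-7/5, -12/5)
2. E lies on line TQ with TE:EQ = -3:1 ⇒ E = (-1/2, 3/2)
3. A is where the line through Q parallel to EW meets line WP ⇒ A = (-21/55, -36/55)
4. J is where the line through T parallel to AE meets line PW ⇒ J = (553/605, 948/605)
through J parallel to TW: direction (-12/5, -12/5); meets EG at Y = (-142/121, -63/121)
Y = E + t·(G−E) with t = 163/363

t = 163/363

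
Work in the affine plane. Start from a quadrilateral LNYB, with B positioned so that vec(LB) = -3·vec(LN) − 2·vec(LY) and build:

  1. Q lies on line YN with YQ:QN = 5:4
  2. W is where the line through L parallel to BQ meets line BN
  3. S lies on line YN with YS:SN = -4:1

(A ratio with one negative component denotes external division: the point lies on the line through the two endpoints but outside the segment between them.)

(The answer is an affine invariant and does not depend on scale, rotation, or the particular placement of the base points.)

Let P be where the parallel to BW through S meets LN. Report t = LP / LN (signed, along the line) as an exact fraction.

t = 2

Work in coordinates with L = (0, 0), N = (1, 0), Y = (0, 1), B = (-3, -2).
1. Q lies on line YN with YQ:QN = 5:4 ⇒ Q = (5/9, 4/9)
2. W is where the line through L parallel to BQ meets line BN ⇒ W = (-8/3, -11/6)
3. S lies on line YN with YS:SN = -4:1 ⇒ S = (4/3, -1/3)
through S parallel to BW: direction (1/3, 1/6); meets LN at P = (2, 0)
P = L + t·(N−L) with t = 2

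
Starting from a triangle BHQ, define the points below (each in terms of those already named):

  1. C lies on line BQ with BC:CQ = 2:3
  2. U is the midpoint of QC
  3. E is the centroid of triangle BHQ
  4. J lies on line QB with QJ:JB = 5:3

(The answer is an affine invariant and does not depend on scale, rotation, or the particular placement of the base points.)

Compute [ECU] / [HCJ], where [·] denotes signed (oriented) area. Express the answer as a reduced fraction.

[ECU]:[HCJ] = -4

Set B = (0, 0), H = (1, 0), Q = (0, 1); any affine frame gives the same invariant.
1. C lies on line BQ with BC:CQ = 2:3 ⇒ C = (0, 2/5)
2. U is the midpoint of QC ⇒ U = (0, 7/10)
3. E is the centroid of triangle BHQ ⇒ E = (1/3, 1/3)
4. J lies on line QB with QJ:JB = 5:3 ⇒ J = (0, 3/8)
2·[ECU] = -1/10, 2·[HCJ] = 1/40
[ECU]:[HCJ] = -1/10:1/40 = -4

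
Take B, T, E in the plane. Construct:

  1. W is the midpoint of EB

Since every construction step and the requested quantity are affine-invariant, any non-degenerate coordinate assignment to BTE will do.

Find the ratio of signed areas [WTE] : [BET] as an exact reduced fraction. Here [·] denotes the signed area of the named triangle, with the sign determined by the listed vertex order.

Assign B = (0, 0), T = (1, 0), E = (0, 1) — the answer is frame-independent, so this choice is without loss of generality.
1. W is the midpoint of EB ⇒ W = (0, 1/2)
2·[WTE] = 1/2, 2·[BET] = -1
[WTE]:[BET] = 1/2:-1 = -1/2

[WTE]:[BET] = -1/2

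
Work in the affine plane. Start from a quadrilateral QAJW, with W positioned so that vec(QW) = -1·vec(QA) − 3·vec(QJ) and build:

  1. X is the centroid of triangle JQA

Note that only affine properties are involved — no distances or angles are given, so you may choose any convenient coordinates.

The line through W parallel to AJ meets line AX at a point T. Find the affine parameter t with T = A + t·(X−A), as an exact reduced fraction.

Choose coordinates Q = (0, 0), A = (1, 0), J = (0, 1), W = (-1, -3).
1. X is the centroid of triangle JQA ⇒ X = (1/3, 1/3)
through W parallel to AJ: direction (-1, 1); meets AX at T = (-9, 5)
T = A + t·(X−A) with t = 15

t = 15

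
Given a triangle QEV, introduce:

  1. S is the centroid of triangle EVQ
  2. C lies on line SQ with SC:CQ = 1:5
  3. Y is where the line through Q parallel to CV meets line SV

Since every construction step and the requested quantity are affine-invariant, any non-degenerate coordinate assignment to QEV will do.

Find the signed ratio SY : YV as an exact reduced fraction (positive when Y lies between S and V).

Choose coordinates Q = (0, 0), E = (1, 0), V = (0, 1).
1. S is the centroid of triangle EVQ ⇒ S = (1/3, 1/3)
2. C lies on line SQ with SC:CQ = 1:5 ⇒ C = (5/18, 5/18)
3. Y is where the line through Q parallel to CV meets line SV ⇒ Y = (-5/3, 13/3)
Y = S + t·(V−S) with t = 6, so SY:YV = t:(1−t) = 6:-5

SY:YV = -6/5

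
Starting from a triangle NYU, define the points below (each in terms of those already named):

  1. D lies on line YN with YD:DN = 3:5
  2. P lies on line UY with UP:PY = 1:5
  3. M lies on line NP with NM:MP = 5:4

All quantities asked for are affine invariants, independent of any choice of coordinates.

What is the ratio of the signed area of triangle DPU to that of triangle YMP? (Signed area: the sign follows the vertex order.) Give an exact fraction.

Work in coordinates with N = (0, 0), Y = (1, 0), U = (0, 1).
1. D lies on line YN with YD:DN = 3:5 ⇒ D = (5/8, 0)
2. P lies on line UY with UP:PY = 1:5 ⇒ P = (1/6, 5/6)
3. M lies on line NP with NM:MP = 5:4 ⇒ M = (5/54, 25/54)
2·[DPU] = 1/16, 2·[YMP] = -10/27
[DPU]:[YMP] = 1/16:-10/27 = -27/160

[DPU]:[YMP] = -27/160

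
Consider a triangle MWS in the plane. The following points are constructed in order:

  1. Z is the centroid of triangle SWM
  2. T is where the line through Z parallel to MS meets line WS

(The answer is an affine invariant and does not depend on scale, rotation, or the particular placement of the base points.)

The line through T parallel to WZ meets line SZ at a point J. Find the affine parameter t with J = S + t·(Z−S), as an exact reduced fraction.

Work in coordinates with M = (0, 0), W = (1, 0), S = (0, 1).
1. Z is the centroid of triangle SWM ⇒ Z = (1/3, 1/3)
2. T is where the line through Z parallel to MS meets line WS ⇒ T = (1/3, 2/3)
through T parallel to WZ: direction (-2/3, 1/3); meets SZ at J = (1/9, 7/9)
J = S + t·(Z−S) with t = 1/3

t = 1/3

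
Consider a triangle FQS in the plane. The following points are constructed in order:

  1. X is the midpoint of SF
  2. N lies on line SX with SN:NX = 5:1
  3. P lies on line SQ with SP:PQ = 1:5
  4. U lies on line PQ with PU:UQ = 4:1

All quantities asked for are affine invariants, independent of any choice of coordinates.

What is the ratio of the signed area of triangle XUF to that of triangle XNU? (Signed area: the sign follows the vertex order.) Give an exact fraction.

[XUF]:[XNU] = 6

Assign F = (0, 0), Q = (1, 0), S = (0, 1) — the answer is frame-independent, so this choice is without loss of generality.
1. X is the midpoint of SF ⇒ X = (0, 1/2)
2. N lies on line SX with SN:NX = 5:1 ⇒ N = (0, 7/12)
3. P lies on line SQ with SP:PQ = 1:5 ⇒ P = (1/6, 5/6)
4. U lies on line PQ with PU:UQ = 4:1 ⇒ U = (5/6, 1/6)
2·[XUF] = -5/12, 2·[XNU] = -5/72
[XUF]:[XNU] = -5/12:-5/72 = 6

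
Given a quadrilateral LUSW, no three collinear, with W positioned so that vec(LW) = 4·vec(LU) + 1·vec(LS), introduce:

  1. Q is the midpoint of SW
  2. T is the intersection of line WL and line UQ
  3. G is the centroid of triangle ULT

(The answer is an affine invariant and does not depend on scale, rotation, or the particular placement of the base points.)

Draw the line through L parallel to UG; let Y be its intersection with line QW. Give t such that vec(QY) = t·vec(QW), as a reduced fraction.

Choose coordinates L = (0, 0), U = (1, 0), S = (0, 1), W = (4, 1).
1. Q is the midpoint of SW ⇒ Q = (2, 1)
2. T is the intersection of line WL and line UQ ⇒ T = (4/3, 1/3)
3. G is the centroid of triangle ULT ⇒ G = (7/9, 1/9)
through L parallel to UG: direction (-2/9, 1/9); meets QW at Y = (-2, 1)
Y = Q + t·(W−Q) with t = -2

t = -2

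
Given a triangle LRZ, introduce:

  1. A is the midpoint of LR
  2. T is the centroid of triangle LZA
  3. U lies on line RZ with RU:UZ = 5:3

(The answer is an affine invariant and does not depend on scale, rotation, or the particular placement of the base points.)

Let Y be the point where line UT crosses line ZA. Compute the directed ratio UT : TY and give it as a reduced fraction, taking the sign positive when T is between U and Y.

UT:TY = -17/8

Work in coordinates with L = (0, 0), R = (1, 0), Z = (0, 1).
1. A is the midpoint of LR ⇒ A = (1/2, 0)
2. T is the centroid of triangle LZA ⇒ T = (1/6, 1/3)
3. U lies on line RZ with RU:UZ = 5:3 ⇒ U = (3/8, 5/8)
line UT meets ZA at Y = (9/34, 8/17)
T = U + t·(Y−U) with t = 17/9, so UT:TY = 17/9:-8/9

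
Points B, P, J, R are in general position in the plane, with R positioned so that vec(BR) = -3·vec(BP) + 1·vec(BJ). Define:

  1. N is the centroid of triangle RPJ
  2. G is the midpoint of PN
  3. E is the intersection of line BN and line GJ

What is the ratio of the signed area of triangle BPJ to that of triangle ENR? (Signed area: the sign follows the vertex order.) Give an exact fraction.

Assign B = (0, 0), P = (1, 0), J = (0, 1), R = (-3, 1) — the answer is frame-independent, so this choice is without loss of generality.
1. N is the centroid of triangle RPJ ⇒ N = (-2/3, 2/3)
2. G is the midpoint of PN ⇒ G = (1/6, 1/3)
3. E is the intersection of line BN and line GJ ⇒ E = (1/3, -1/3)
2·[BPJ] = 1, 2·[ENR] = 2
[BPJ]:[ENR] = 1:2 = 1/2

[BPJ]:[ENR] = 1/2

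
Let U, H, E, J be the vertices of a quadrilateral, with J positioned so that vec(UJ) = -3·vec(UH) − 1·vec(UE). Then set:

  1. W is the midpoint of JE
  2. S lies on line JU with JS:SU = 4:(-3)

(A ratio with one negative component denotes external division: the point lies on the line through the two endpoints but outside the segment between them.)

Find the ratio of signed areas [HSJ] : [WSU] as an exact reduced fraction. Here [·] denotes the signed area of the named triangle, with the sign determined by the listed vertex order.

Set U = (0, 0), H = (1, 0), E = (0, 1), J = (-3, -1); any affine frame gives the same invariant.
1. W is the midpoint of JE ⇒ W = (-3/2, 0)
2. S lies on line JU with JS:SU = 4:(-3) ⇒ S = (9, 3)
2·[HSJ] = 4, 2·[WSU] = -9/2
[HSJ]:[WSU] = 4:-9/2 = -8/9

[HSJ]:[WSU] = -8/9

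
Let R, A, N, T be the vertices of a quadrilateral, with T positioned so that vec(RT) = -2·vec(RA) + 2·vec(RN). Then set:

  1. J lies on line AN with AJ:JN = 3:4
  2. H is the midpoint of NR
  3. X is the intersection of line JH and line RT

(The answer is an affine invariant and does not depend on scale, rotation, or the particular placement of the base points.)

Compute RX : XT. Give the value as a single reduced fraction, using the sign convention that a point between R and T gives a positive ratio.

Set R = (0, 0), A = (1, 0), N = (0, 1), T = (-2, 2); any affine frame gives the same invariant.
1. J lies on line AN with AJ:JN = 3:4 ⇒ J = (4/7, 3/7)
2. H is the midpoint of NR ⇒ H = (0, 1/2)
3. X is the intersection of line JH and line RT ⇒ X = (-4/7, 4/7)
X = R + t·(T−R) with t = 2/7, so RX:XT = t:(1−t) = 2/7:5/7

RX:XT = 2/5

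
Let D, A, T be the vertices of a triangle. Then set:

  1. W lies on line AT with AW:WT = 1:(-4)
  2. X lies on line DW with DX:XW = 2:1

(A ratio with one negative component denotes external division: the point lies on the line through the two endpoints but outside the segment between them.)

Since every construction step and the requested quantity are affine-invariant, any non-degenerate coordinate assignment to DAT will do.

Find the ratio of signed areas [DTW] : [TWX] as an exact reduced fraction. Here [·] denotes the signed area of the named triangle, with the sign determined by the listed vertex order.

Choose coordinates D = (0, 0), A = (1, 0), T = (0, 1).
1. W lies on line AT with AW:WT = 1:(-4) ⇒ W = (4/3, -1/3)
2. X lies on line DW with DX:XW = 2:1 ⇒ X = (8/9, -2/9)
2·[DTW] = -4/3, 2·[TWX] = -4/9
[DTW]:[TWX] = -4/3:-4/9 = 3

[DTW]:[TWX] = 3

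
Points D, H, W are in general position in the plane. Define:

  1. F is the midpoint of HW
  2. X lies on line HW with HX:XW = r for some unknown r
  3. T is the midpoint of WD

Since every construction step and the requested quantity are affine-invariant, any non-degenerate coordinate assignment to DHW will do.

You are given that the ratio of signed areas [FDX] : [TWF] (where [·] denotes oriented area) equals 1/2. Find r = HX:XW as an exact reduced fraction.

Choose coordinates D = (0, 0), H = (1, 0), W = (0, 1).
1. F is the midpoint of HW ⇒ F = (1/2, 1/2)
2. With HX:XW = r, write λ = r/(r+1) so X = H + λ·(W−H); X is affine-linear in λ
3. T is the midpoint of WD ⇒ T = (0, 1/2)
Every point depending on X is an affine combination of X and λ-independent points, so each such coordinate is linear in λ; the λ² term in each signed area is a multiple of (W−H)×(W−H) = 0, so 2·[FDX] and 2·[TWF] are each linear in λ. Evaluating at λ=0 and λ=1:
  2·[FDX] = −λ + 1/2,   2·[TWF] = -1/4
So [FDX]:[TWF] = (−λ + 1/2) / (-1/4). Setting this equal to 1/2:
  −λ + 1/2 = 1/2·(-1/4)  ⇒  λ = 5/8
Then r = λ/(1−λ) = (5/8)/(3/8) = 5/3. Check: with r = 5/3, X = (3/8, 5/8) and [FDX]:[TWF] = 1/2 as required.

r = 5/3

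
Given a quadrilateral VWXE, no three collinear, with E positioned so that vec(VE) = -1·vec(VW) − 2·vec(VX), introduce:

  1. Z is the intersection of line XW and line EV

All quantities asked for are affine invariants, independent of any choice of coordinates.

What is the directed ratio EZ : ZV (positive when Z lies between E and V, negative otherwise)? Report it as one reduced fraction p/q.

Work in coordinates with V = (0, 0), W = (1, 0), X = (0, 1), E = (-1, -2).
1. Z is the intersection of line XW and line EV ⇒ Z = (1/3, 2/3)
Z = E + t·(V−E) with t = 4/3, so EZ:ZV = t:(1−t) = 4/3:-1/3

EZ:ZV = -4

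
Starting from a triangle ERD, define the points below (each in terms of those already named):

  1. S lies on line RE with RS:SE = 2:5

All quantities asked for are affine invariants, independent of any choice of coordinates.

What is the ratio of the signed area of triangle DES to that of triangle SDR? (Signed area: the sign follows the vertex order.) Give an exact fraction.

Assign E = (0, 0), R = (1, 0), D = (0, 1) — the answer is frame-independent, so this choice is without loss of generality.
1. S lies on line RE with RS:SE = 2:5 ⇒ S = (5/7, 0)
2·[DES] = 5/7, 2·[SDR] = -2/7
[DES]:[SDR] = 5/7:-2/7 = -5/2

[DES]:[SDR] = -5/2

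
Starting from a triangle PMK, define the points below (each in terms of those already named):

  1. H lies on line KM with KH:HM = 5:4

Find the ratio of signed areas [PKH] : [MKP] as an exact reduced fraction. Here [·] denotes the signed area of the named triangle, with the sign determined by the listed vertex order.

[PKH]:[MKP] = -5/9

Work in coordinates with P = (0, 0), M = (1, 0), K = (0, 1).
1. H lies on line KM with KH:HM = 5:4 ⇒ H = (5/9, 4/9)
2·[PKH] = -5/9, 2·[MKP] = 1
[PKH]:[MKP] = -5/9:1 = -5/9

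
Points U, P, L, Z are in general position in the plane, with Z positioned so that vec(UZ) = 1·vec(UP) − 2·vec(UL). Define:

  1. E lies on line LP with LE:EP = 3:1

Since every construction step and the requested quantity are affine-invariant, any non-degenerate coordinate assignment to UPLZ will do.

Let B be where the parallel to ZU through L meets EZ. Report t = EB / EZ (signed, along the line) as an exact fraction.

Set U = (0, 0), P = (1, 0), L = (0, 1), Z = (1, -2); any affine frame gives the same invariant.
1. E lies on line LP with LE:EP = 3:1 ⇒ E = (3/4, 1/4)
through L parallel to ZU: direction (-1, 2); meets EZ at B = (6/7, -5/7)
B = E + t·(Z−E) with t = 3/7

t = 3/7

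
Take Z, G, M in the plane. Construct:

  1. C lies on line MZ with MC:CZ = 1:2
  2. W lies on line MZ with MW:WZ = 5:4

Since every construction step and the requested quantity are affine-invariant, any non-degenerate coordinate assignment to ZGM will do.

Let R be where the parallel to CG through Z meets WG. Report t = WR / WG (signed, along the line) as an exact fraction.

Work in coordinates with Z = (0, 0), G = (1, 0), M = (0, 1).
1. C lies on line MZ with MC:CZ = 1:2 ⇒ C = (0, 2/3)
2. W lies on line MZ with MW:WZ = 5:4 ⇒ W = (0, 4/9)
through Z parallel to CG: direction (1, -2/3); meets WG at R = (-2, 4/3)
R = W + t·(G−W) with t = -2

t = -2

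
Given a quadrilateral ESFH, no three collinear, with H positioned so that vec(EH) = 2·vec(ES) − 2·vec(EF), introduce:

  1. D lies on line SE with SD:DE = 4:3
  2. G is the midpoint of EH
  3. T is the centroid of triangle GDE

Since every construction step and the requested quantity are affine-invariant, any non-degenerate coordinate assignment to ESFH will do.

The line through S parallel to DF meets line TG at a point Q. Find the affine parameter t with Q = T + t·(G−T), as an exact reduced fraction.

Assign E = (0, 0), S = (1, 0), F = (0, 1), H = (2, -2) — the answer is frame-independent, so this choice is without loss of generality.
1. D lies on line SE with SD:DE = 4:3 ⇒ D = (3/7, 0)
2. G is the midpoint of EH ⇒ G = (1, -1)
3. T is the centroid of triangle GDE ⇒ T = (10/21, -1/3)
through S parallel to DF: direction (-3/7, 1); meets TG at Q = (68/35, -11/5)
Q = T + t·(G−T) with t = 14/5

t = 14/5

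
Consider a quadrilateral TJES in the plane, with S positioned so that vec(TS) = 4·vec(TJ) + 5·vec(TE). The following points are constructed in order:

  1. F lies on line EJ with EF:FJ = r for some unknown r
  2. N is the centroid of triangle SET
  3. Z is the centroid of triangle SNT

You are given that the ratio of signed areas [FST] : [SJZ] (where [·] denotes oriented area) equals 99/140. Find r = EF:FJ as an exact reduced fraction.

Set T = (0, 0), J = (1, 0), E = (0, 1), S = (4, 5); any affine frame gives the same invariant.
1. With EF:FJ = r, write λ = r/(r+1) so F = E + λ·(J−E); F is affine-linear in λ
2. N is the centroid of triangle SET ⇒ N = (4/3, 2)
3. Z is the centroid of triangle SNT ⇒ Z = (16/9, 7/3)
Every point depending on F is an affine combination of F and λ-independent points, so each such coordinate is linear in λ; the λ² term in each signed area is a multiple of (J−E)×(J−E) = 0, so 2·[FST] and 2·[SJZ] are each linear in λ. Evaluating at λ=0 and λ=1:
  2·[FST] = 9·λ − 4,   2·[SJZ] = -28/9
So [FST]:[SJZ] = (9·λ − 4) / (-28/9). Setting this equal to 99/140:
  9·λ − 4 = 99/140·(-28/9)  ⇒  λ = 1/5
Then r = λ/(1−λ) = (1/5)/(4/5) = 1/4. Check: with r = 1/4, F = (1/5, 4/5) and [FST]:[SJZ] = 99/140 as required.

r = 1/4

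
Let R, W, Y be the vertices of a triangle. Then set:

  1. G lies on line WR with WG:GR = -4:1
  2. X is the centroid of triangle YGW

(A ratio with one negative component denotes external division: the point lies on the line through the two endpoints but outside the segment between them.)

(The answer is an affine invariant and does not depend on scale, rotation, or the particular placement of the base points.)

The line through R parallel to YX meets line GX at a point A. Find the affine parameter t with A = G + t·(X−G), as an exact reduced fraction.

t = 1/2

Assign R = (0, 0), W = (1, 0), Y = (0, 1) — the answer is frame-independent, so this choice is without loss of generality.
1. G lies on line WR with WG:GR = -4:1 ⇒ G = (-1/3, 0)
2. X is the centroid of triangle YGW ⇒ X = (2/9, 1/3)
through R parallel to YX: direction (2/9, -2/3); meets GX at A = (-1/18, 1/6)
A = G + t·(X−G) with t = 1/2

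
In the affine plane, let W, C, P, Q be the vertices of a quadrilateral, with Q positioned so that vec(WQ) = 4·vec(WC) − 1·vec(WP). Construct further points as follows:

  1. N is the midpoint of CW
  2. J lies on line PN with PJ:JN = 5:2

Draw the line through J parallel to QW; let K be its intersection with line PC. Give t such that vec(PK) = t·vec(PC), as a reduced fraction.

t = 5/6

Set W = (0, 0), C = (1, 0), P = (0, 1), Q = (4, -1); any affine frame gives the same invariant.
1. N is the midpoint of CW ⇒ N = (1/2, 0)
2. J lies on line PN with PJ:JN = 5:2 ⇒ J = (5/14, 2/7)
through J parallel to QW: direction (-4, 1); meets PC at K = (5/6, 1/6)
K = P + t·(C−P) with t = 5/6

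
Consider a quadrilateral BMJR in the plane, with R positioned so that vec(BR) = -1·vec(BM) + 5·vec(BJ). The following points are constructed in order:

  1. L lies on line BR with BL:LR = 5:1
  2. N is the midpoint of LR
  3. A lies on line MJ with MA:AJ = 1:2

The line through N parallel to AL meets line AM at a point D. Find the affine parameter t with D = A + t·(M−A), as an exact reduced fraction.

t = 11/28

Assign B = (0, 0), M = (1, 0), J = (0, 1), R = (-1, 5) — the answer is frame-independent, so this choice is without loss of generality.
1. L lies on line BR with BL:LR = 5:1 ⇒ L = (-5/6, 25/6)
2. N is the midpoint of LR ⇒ N = (-11/12, 55/12)
3. A lies on line MJ with MA:AJ = 1:2 ⇒ A = (2/3, 1/3)
through N parallel to AL: direction (-3/2, 23/6); meets AM at D = (67/84, 17/84)
D = A + t·(M−A) with t = 11/28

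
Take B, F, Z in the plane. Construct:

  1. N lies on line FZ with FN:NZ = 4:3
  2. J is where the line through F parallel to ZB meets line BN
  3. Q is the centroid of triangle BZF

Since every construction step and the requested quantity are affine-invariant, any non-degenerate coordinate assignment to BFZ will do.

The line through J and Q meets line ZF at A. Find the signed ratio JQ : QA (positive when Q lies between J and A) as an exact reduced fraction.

JQ:QA = -5

Choose coordinates B = (0, 0), F = (1, 0), Z = (0, 1).
1. N lies on line FZ with FN:NZ = 4:3 ⇒ N = (3/7, 4/7)
2. J is where the line through F parallel to ZB meets line BN ⇒ J = (1, 4/3)
3. Q is the centroid of triangle BZF ⇒ Q = (1/3, 1/3)
line JQ meets ZF at A = (7/15, 8/15)
Q = J + t·(A−J) with t = 5/4, so JQ:QA = 5/4:-1/4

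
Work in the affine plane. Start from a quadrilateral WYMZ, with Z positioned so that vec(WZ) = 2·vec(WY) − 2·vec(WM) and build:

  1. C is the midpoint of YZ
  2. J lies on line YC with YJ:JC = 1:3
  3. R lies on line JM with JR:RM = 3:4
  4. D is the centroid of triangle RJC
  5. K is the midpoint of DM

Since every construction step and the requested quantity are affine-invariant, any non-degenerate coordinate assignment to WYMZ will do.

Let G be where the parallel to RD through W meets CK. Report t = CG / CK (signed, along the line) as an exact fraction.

t = -26

Choose coordinates W = (0, 0), Y = (1, 0), M = (0, 1), Z = (2, -2).
1. C is the midpoint of YZ ⇒ C = (3/2, -1)
2. J lies on line YC with YJ:JC = 1:3 ⇒ J = (9/8, -1/4)
3. R lies on line JM with JR:RM = 3:4 ⇒ R = (9/14, 2/7)
4. D is the centroid of triangle RJC ⇒ D = (61/56, -9/28)
5. K is the midpoint of DM ⇒ K = (61/112, 19/56)
through W parallel to RD: direction (25/56, -17/28); meets CK at G = (1475/56, -1003/28)
G = C + t·(K−C) with t = -26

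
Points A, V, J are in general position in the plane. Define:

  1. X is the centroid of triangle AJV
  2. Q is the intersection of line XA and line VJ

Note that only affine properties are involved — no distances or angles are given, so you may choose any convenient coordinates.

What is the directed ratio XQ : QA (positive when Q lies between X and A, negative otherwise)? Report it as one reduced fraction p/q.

XQ:QA = -1/3

Assign A = (0, 0), V = (1, 0), J = (0, 1) — the answer is frame-independent, so this choice is without loss of generality.
1. X is the centroid of triangle AJV ⇒ X = (1/3, 1/3)
2. Q is the intersection of line XA and line VJ ⇒ Q = (1/2, 1/2)
Q = X + t·(A−X) with t = -1/2, so XQ:QA = t:(1−t) = -1/2:3/2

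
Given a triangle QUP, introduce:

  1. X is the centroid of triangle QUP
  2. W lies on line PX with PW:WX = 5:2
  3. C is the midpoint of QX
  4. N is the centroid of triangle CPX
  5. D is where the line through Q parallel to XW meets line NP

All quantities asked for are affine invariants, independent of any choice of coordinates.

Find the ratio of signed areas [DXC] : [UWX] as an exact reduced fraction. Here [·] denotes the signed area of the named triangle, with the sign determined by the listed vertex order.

Set Q = (0, 0), U = (1, 0), P = (0, 1); any affine frame gives the same invariant.
1. X is the centroid of triangle QUP ⇒ X = (1/3, 1/3)
2. W lies on line PX with PW:WX = 5:2 ⇒ W = (5/21, 11/21)
3. C is the midpoint of QX ⇒ C = (1/6, 1/6)
4. N is the centroid of triangle CPX ⇒ N = (1/6, 1/2)
5. D is where the line through Q parallel to XW meets line NP ⇒ D = (1, -2)
2·[DXC] = 1/2, 2·[UWX] = 2/21
[DXC]:[UWX] = 1/2:2/21 = 21/4

[DXC]:[UWX] = 21/4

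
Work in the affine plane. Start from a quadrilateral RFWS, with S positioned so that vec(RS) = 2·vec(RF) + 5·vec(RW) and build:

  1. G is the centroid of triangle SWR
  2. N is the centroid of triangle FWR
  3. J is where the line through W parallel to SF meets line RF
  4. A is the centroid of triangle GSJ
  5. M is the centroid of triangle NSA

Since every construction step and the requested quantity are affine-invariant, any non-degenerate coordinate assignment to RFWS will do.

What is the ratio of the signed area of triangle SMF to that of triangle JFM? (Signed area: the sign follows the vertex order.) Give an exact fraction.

Work in coordinates with R = (0, 0), F = (1, 0), W = (0, 1), S = (2, 5).
1. G is the centroid of triangle SWR ⇒ G = (2/3, 2)
2. N is the centroid of triangle FWR ⇒ N = (1/3, 1/3)
3. J is where the line through W parallel to SF meets line RF ⇒ J = (-1/5, 0)
4. A is the centroid of triangle GSJ ⇒ A = (37/45, 7/3)
5. M is the centroid of triangle NSA ⇒ M = (142/135, 23/9)
2·[SMF] = 62/27, 2·[JFM] = 46/15
[SMF]:[JFM] = 62/27:46/15 = 155/207

[SMF]:[JFM] = 155/207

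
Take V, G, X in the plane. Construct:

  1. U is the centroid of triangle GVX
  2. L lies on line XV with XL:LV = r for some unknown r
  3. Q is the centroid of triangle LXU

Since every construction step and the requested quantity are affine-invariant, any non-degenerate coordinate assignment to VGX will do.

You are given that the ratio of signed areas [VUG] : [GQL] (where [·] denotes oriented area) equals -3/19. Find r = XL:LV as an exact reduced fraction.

r = -4/3

Work in coordinates with V = (0, 0), G = (1, 0), X = (0, 1).
1. U is the centroid of triangle GVX ⇒ U = (1/3, 1/3)
2. With XL:LV = r, write λ = r/(r+1) so L = X + λ·(V−X); L is affine-linear in λ
3. Q is the centroid of triangle LXU ⇒ Q is an affine combination of earlier points and hence also affine-linear in λ
Every point depending on L is an affine combination of L and λ-independent points, so each such coordinate is linear in λ; the λ² term in each signed area is a multiple of (V−X)×(V−X) = 0, so 2·[VUG] and 2·[GQL] are each linear in λ. Evaluating at λ=0 and λ=1:
  2·[VUG] = -1/3,   2·[GQL] = 5/9·λ − 1/9
So [VUG]:[GQL] = (-1/3) / (5/9·λ − 1/9). Setting this equal to -3/19:
  -1/3 = -3/19·(5/9·λ − 1/9)  ⇒  λ = 4
Then r = λ/(1−λ) = (4)/(-3) = -4/3. Check: with r = -4/3, L = (0, -3) and [VUG]:[GQL] = -3/19 as required.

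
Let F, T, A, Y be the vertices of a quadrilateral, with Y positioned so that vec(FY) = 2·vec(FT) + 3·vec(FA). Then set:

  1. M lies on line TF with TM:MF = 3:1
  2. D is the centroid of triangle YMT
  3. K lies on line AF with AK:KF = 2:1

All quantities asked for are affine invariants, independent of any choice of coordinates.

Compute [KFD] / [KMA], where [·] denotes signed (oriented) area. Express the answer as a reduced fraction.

[KFD]:[KMA] = 13/6

Set F = (0, 0), T = (1, 0), A = (0, 1), Y = (2, 3); any affine frame gives the same invariant.
1. M lies on line TF with TM:MF = 3:1 ⇒ M = (1/4, 0)
2. D is the centroid of triangle YMT ⇒ D = (13/12, 1)
3. K lies on line AF with AK:KF = 2:1 ⇒ K = (0, 1/3)
2·[KFD] = 13/36, 2·[KMA] = 1/6
[KFD]:[KMA] = 13/36:1/6 = 13/6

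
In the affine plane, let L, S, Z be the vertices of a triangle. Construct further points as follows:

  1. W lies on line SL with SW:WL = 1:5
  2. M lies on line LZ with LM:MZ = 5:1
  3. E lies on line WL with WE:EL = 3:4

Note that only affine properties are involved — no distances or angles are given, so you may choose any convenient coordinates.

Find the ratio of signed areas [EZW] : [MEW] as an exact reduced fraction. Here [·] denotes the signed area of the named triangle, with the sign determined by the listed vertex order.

Set L = (0, 0), S = (1, 0), Z = (0, 1); any affine frame gives the same invariant.
1. W lies on line SL with SW:WL = 1:5 ⇒ W = (5/6, 0)
2. M lies on line LZ with LM:MZ = 5:1 ⇒ M = (0, 5/6)
3. E lies on line WL with WE:EL = 3:4 ⇒ E = (10/21, 0)
2·[EZW] = -5/14, 2·[MEW] = 25/84
[EZW]:[MEW] = -5/14:25/84 = -6/5

[EZW]:[MEW] = -6/5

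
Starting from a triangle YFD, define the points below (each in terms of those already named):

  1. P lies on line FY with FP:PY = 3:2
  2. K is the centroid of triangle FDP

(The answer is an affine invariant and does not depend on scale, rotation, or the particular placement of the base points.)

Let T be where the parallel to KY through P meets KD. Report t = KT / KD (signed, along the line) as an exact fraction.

Choose coordinates Y = (0, 0), F = (1, 0), D = (0, 1).
1. P lies on line FY with FP:PY = 3:2 ⇒ P = (2/5, 0)
2. K is the centroid of triangle FDP ⇒ K = (7/15, 1/3)
through P parallel to KY: direction (-7/15, -1/3); meets KD at T = (3/5, 1/7)
T = K + t·(D−K) with t = -2/7

t = -2/7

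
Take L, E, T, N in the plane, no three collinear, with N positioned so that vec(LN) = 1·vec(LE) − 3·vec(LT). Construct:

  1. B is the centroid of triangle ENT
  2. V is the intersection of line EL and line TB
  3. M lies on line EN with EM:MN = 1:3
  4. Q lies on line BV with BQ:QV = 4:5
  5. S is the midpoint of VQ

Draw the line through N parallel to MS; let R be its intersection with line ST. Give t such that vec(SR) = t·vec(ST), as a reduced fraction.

Choose coordinates L = (0, 0), E = (1, 0), T = (0, 1), N = (1, -3).
1. B is the centroid of triangle ENT ⇒ B = (2/3, -2/3)
2. V is the intersection of line EL and line TB ⇒ V = (2/5, 0)
3. M lies on line EN with EM:MN = 1:3 ⇒ M = (1, -3/4)
4. Q lies on line BV with BQ:QV = 4:5 ⇒ Q = (74/135, -10/27)
5. S is the midpoint of VQ ⇒ S = (64/135, -5/27)
through N parallel to MS: direction (-71/135, 61/108); meets ST at R = (277/135, -223/54)
R = S + t·(T−S) with t = -213/64

t = -213/64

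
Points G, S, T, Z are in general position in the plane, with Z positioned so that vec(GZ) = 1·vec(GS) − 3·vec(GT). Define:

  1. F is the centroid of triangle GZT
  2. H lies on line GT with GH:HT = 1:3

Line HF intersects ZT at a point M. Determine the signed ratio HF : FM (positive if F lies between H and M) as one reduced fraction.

HF:FM = 5/4

Set G = (0, 0), S = (1, 0), T = (0, 1), Z = (1, -3); any affine frame gives the same invariant.
1. F is the centroid of triangle GZT ⇒ F = (1/3, -2/3)
2. H lies on line GT with GH:HT = 1:3 ⇒ H = (0, 1/4)
line HF meets ZT at M = (3/5, -7/5)
F = H + t·(M−H) with t = 5/9, so HF:FM = 5/9:4/9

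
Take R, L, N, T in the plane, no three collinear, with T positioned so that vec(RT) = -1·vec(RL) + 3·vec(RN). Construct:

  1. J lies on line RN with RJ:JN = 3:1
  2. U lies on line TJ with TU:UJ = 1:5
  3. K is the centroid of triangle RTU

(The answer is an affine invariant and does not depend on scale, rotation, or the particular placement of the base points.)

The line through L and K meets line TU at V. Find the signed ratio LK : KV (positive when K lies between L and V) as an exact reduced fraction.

Assign R = (0, 0), L = (1, 0), N = (0, 1), T = (-1, 3) — the answer is frame-independent, so this choice is without loss of generality.
1. J lies on line RN with RJ:JN = 3:1 ⇒ J = (0, 3/4)
2. U lies on line TJ with TU:UJ = 1:5 ⇒ U = (-5/6, 21/8)
3. K is the centroid of triangle RTU ⇒ K = (-11/18, 15/8)
line LK meets TU at V = (-8/21, 45/28)
K = L + t·(V−L) with t = 7/6, so LK:KV = 7/6:-1/6

LK:KV = -7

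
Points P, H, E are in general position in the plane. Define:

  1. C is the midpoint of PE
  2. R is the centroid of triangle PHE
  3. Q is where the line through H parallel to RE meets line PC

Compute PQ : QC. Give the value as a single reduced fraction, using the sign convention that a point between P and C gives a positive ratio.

PQ:QC = -4/3

Assign P = (0, 0), H = (1, 0), E = (0, 1) — the answer is frame-independent, so this choice is without loss of generality.
1. C is the midpoint of PE ⇒ C = (0, 1/2)
2. R is the centroid of triangle PHE ⇒ R = (1/3, 1/3)
3. Q is where the line through H parallel to RE meets line PC ⇒ Q = (0, 2)
Q = P + t·(C−P) with t = 4, so PQ:QC = t:(1−t) = 4:-3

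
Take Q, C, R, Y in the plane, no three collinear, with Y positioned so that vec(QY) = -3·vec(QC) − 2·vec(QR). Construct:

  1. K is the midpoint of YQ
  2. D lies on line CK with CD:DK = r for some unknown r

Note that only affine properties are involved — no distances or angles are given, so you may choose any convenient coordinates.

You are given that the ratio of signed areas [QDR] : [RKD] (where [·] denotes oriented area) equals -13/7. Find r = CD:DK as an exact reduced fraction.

Choose coordinates Q = (0, 0), C = (1, 0), R = (0, 1), Y = (-3, -2).
1. K is the midpoint of YQ ⇒ K = (-3/2, -1)
2. With CD:DK = r, write λ = r/(r+1) so D = C + λ·(K−C); D is affine-linear in λ
Every point depending on D is an affine combination of D and λ-independent points, so each such coordinate is linear in λ; the λ² term in each signed area is a multiple of (K−C)×(K−C) = 0, so 2·[QDR] and 2·[RKD] are each linear in λ. Evaluating at λ=0 and λ=1:
  2·[QDR] = -5/2·λ + 1,   2·[RKD] = -7/2·λ + 7/2
So [QDR]:[RKD] = (-5/2·λ + 1) / (-7/2·λ + 7/2). Setting this equal to -13/7:
  -5/2·λ + 1 = -13/7·(-7/2·λ + 7/2)  ⇒  λ = 5/6
Then r = λ/(1−λ) = (5/6)/(1/6) = 5. Check: with r = 5, D = (-13/12, -5/6) and [QDR]:[RKD] = -13/7 as required.

r = 5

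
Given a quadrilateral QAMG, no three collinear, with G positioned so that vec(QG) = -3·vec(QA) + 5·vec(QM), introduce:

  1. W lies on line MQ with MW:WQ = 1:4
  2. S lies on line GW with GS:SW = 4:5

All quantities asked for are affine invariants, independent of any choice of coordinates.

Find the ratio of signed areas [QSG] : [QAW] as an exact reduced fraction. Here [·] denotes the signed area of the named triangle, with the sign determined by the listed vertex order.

Set Q = (0, 0), A = (1, 0), M = (0, 1), G = (-3, 5); any affine frame gives the same invariant.
1. W lies on line MQ with MW:WQ = 1:4 ⇒ W = (0, 4/5)
2. S lies on line GW with GS:SW = 4:5 ⇒ S = (-5/3, 47/15)
2·[QSG] = 16/15, 2·[QAW] = 4/5
[QSG]:[QAW] = 16/15:4/5 = 4/3

[QSG]:[QAW] = 4/3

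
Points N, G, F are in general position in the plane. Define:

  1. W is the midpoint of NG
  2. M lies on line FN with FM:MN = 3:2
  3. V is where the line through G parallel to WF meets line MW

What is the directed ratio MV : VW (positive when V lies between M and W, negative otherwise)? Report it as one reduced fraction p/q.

MV:VW = -8/5

Choose coordinates N = (0, 0), G = (1, 0), F = (0, 1).
1. W is the midpoint of NG ⇒ W = (1/2, 0)
2. M lies on line FN with FM:MN = 3:2 ⇒ M = (0, 2/5)
3. V is where the line through G parallel to WF meets line MW ⇒ V = (4/3, -2/3)
V = M + t·(W−M) with t = 8/3, so MV:VW = t:(1−t) = 8/3:-5/3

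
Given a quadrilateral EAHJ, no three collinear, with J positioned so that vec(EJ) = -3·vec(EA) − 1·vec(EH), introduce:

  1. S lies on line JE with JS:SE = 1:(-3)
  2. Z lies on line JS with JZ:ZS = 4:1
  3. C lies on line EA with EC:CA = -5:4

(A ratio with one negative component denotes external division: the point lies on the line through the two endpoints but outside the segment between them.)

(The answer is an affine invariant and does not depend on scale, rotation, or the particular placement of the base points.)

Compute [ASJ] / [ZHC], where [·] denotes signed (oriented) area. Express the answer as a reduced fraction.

[ASJ]:[ZHC] = 5/162

Assign E = (0, 0), A = (1, 0), H = (0, 1), J = (-3, -1) — the answer is frame-independent, so this choice is without loss of generality.
1. S lies on line JE with JS:SE = 1:(-3) ⇒ S = (-9/2, -3/2)
2. Z lies on line JS with JZ:ZS = 4:1 ⇒ Z = (-21/5, -7/5)
3. C lies on line EA with EC:CA = -5:4 ⇒ C = (5, 0)
2·[ASJ] = -1/2, 2·[ZHC] = -81/5
[ASJ]:[ZHC] = -1/2:-81/5 = 5/162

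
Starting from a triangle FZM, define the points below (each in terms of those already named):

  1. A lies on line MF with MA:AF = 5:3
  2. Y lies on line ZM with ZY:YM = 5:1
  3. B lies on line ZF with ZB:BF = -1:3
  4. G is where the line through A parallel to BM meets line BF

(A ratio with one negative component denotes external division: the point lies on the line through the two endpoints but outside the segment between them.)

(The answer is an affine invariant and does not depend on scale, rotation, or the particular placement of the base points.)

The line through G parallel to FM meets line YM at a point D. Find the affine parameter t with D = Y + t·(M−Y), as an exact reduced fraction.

Work in coordinates with F = (0, 0), Z = (1, 0), M = (0, 1).
1. A lies on line MF with MA:AF = 5:3 ⇒ A = (0, 3/8)
2. Y lies on line ZM with ZY:YM = 5:1 ⇒ Y = (1/6, 5/6)
3. B lies on line ZF with ZB:BF = -1:3 ⇒ B = (3/2, 0)
4. G is where the line through A parallel to BM meets line BF ⇒ G = (9/16, 0)
through G parallel to FM: direction (0, 1); meets YM at D = (9/16, 7/16)
D = Y + t·(M−Y) with t = -19/8

t = -19/8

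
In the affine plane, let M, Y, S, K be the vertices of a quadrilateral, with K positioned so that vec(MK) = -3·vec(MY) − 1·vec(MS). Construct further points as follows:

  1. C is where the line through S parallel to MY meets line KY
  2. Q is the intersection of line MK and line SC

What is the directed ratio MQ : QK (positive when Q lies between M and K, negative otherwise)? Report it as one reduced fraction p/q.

MQ:QK = -1/2

Work in coordinates with M = (0, 0), Y = (1, 0), S = (0, 1), K = (-3, -1).
1. C is where the line through S parallel to MY meets line KY ⇒ C = (5, 1)
2. Q is the intersection of line MK and line SC ⇒ Q = (3, 1)
Q = M + t·(K−M) with t = -1, so MQ:QK = t:(1−t) = -1:2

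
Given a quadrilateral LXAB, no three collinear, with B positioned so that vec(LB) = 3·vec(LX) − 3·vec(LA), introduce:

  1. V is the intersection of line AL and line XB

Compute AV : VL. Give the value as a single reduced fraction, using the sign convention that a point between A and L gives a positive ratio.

Assign L = (0, 0), X = (1, 0), A = (0, 1), B = (3, -3) — the answer is frame-independent, so this choice is without loss of generality.
1. V is the intersection of line AL and line XB ⇒ V = (0, 3/2)
V = A + t·(L−A) with t = -1/2, so AV:VL = t:(1−t) = -1/2:3/2

AV:VL = -1/3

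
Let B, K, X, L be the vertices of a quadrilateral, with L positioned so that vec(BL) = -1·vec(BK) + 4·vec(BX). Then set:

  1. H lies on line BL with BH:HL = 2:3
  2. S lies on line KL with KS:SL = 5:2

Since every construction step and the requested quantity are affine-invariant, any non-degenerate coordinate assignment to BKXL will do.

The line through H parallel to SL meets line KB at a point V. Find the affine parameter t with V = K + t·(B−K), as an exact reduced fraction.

t = 3/5

Choose coordinates B = (0, 0), K = (1, 0), X = (0, 1), L = (-1, 4).
1. H lies on line BL with BH:HL = 2:3 ⇒ H = (-2/5, 8/5)
2. S lies on line KL with KS:SL = 5:2 ⇒ S = (-3/7, 20/7)
through H parallel to SL: direction (-4/7, 8/7); meets KB at V = (2/5, 0)
V = K + t·(B−K) with t = 3/5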